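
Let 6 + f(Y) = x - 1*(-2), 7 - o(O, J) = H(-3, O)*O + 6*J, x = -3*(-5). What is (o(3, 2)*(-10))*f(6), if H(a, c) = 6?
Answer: 2530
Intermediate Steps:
x = 15
o(O, J) = 7 - 6*J - 6*O (o(O, J) = 7 - (6*O + 6*J) = 7 - (6*J + 6*O) = 7 + (-6*J - 6*O) = 7 - 6*J - 6*O)
f(Y) = 11 (f(Y) = -6 + (15 - 1*(-2)) = -6 + (15 + 2) = -6 + 17 = 11)
(o(3, 2)*(-10))*f(6) = ((7 - 6*2 - 6*3)*(-10))*11 = ((7 - 12 - 18)*(-10))*11 = -23*(-10)*11 = 230*11 = 2530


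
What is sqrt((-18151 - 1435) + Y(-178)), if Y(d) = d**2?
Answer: sqrt(12098) ≈ 109.99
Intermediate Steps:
sqrt((-18151 - 1435) + Y(-178)) = sqrt((-18151 - 1435) + (-178)**2) = sqrt(-19586 + 31684) = sqrt(12098)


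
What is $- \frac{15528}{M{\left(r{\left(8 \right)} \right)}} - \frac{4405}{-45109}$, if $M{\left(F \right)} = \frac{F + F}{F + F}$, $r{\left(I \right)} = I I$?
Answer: $- \frac{700448147}{45109} \approx -15528.0$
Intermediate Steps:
$r{\left(I \right)} = I^{2}$
$M{\left(F \right)} = 1$ ($M{\left(F \right)} = \frac{2 F}{2 F} = 2 F \frac{1}{2 F} = 1$)
$- \frac{15528}{M{\left(r{\left(8 \right)} \right)}} - \frac{4405}{-45109} = - \frac{15528}{1} - \frac{4405}{-45109} = \left(-15528\right) 1 - - \frac{4405}{45109} = -15528 + \frac{4405}{45109} = - \frac{700448147}{45109}$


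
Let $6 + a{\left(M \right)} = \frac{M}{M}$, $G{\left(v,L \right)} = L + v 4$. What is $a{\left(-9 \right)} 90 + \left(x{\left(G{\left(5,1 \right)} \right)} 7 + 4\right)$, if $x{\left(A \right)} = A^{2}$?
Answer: $2641$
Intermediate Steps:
$G{\left(v,L \right)} = L + 4 v$
$a{\left(M \right)} = -5$ ($a{\left(M \right)} = -6 + \frac{M}{M} = -6 + 1 = -5$)
$a{\left(-9 \right)} 90 + \left(x{\left(G{\left(5,1 \right)} \right)} 7 + 4\right) = \left(-5\right) 90 + \left(\left(1 + 4 \cdot 5\right)^{2} \cdot 7 + 4\right) = -450 + \left(\left(1 + 20\right)^{2} \cdot 7 + 4\right) = -450 + \left(21^{2} \cdot 7 + 4\right) = -450 + \left(441 \cdot 7 + 4\right) = -450 + \left(3087 + 4\right) = -450 + 3091 = 2641$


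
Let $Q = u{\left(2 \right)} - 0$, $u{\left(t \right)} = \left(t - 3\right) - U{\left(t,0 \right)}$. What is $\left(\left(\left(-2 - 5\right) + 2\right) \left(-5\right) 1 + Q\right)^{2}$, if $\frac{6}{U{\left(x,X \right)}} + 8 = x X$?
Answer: $\frac{9801}{16} \approx 612.56$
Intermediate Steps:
$U{\left(x,X \right)} = \frac{6}{-8 + X x}$ ($U{\left(x,X \right)} = \frac{6}{-8 + x X} = \frac{6}{-8 + X x}$)
$u{\left(t \right)} = - \frac{9}{4} + t$ ($u{\left(t \right)} = \left(t - 3\right) - \frac{6}{-8 + 0 t} = \left(t - 3\right) - \frac{6}{-8 + 0} = \left(-3 + t\right) - \frac{6}{-8} = \left(-3 + t\right) - 6 \left(- \frac{1}{8}\right) = \left(-3 + t\right) - - \frac{3}{4} = \left(-3 + t\right) + \frac{3}{4} = - \frac{9}{4} + t$)
$Q = - \frac{1}{4}$ ($Q = \left(- \frac{9}{4} + 2\right) - 0 = - \frac{1}{4} + 0 = - \frac{1}{4} \approx -0.25$)
$\left(\left(\left(-2 - 5\right) + 2\right) \left(-5\right) 1 + Q\right)^{2} = \left(\left(\left(-2 - 5\right) + 2\right) \left(-5\right) 1 - \frac{1}{4}\right)^{2} = \left(\left(-7 + 2\right) \left(-5\right) 1 - \frac{1}{4}\right)^{2} = \left(\left(-5\right) \left(-5\right) 1 - \frac{1}{4}\right)^{2} = \left(25 \cdot 1 - \frac{1}{4}\right)^{2} = \left(25 - \frac{1}{4}\right)^{2} = \left(\frac{99}{4}\right)^{2} = \frac{9801}{16}$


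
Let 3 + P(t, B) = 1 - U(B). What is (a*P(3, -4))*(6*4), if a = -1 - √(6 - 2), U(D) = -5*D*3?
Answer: 4464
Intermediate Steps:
U(D) = -15*D
P(t, B) = -2 + 15*B (P(t, B) = -3 + (1 - (-15)*B) = -3 + (1 + 15*B) = -2 + 15*B)
a = -3 (a = -1 - √4 = -1 - 1*2 = -1 - 2 = -3)
(a*P(3, -4))*(6*4) = (-3*(-2 + 15*(-4)))*(6*4) = -3*(-2 - 60)*24 = -3*(-62)*24 = 186*24 = 4464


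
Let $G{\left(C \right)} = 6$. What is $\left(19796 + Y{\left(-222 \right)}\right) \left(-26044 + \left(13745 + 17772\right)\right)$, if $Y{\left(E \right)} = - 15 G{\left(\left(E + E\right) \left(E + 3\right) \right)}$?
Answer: $107850938$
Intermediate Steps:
$Y{\left(E \right)} = -90$ ($Y{\left(E \right)} = \left(-15\right) 6 = -90$)
$\left(19796 + Y{\left(-222 \right)}\right) \left(-26044 + \left(13745 + 17772\right)\right) = \left(19796 - 90\right) \left(-26044 + \left(13745 + 17772\right)\right) = 19706 \left(-26044 + 31517\right) = 19706 \cdot 5473 = 107850938$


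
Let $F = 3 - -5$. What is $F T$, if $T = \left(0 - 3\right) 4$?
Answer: $-96$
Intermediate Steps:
$F = 8$ ($F = 3 + 5 = 8$)
$T = -12$ ($T = \left(-3\right) 4 = -12$)
$F T = 8 \left(-12\right) = -96$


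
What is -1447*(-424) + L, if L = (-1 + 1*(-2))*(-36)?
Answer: 613636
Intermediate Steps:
L = 108 (L = (-1 - 2)*(-36) = -3*(-36) = 108)
-1447*(-424) + L = -1447*(-424) + 108 = 613528 + 108 = 613636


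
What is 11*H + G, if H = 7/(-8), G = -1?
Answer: -85/8 ≈ -10.625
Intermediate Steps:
H = -7/8 (H = 7*(-1/8) = -7/8 ≈ -0.87500)
11*H + G = 11*(-7/8) - 1 = -77/8 - 1 = -85/8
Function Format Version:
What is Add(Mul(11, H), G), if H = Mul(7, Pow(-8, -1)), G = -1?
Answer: Rational(-85, 8) ≈ -10.625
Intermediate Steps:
H = Rational(-7, 8) (H = Mul(7, Rational(-1, 8)) = Rational(-7, 8) ≈ -0.87500)
Add(Mul(11, H), G) = Add(Mul(11, Rational(-7, 8)), -1) = Add(Rational(-77, 8), -1) = Rational(-85, 8)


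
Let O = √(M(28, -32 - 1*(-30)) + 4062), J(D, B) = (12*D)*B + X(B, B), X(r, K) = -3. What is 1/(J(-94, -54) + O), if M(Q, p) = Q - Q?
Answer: 20303/1236634073 - √4062/3709902219 ≈ 1.6401e-5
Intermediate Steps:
M(Q, p) = 0
J(D, B) = -3 + 12*B*D (J(D, B) = (12*D)*B - 3 = 12*B*D - 3 = -3 + 12*B*D)
O = √4062 (O = √(0 + 4062) = √4062 ≈ 63.734)
1/(J(-94, -54) + O) = 1/((-3 + 12*(-54)*(-94)) + √4062) = 1/((-3 + 60912) + √4062) = 1/(60909 + √4062)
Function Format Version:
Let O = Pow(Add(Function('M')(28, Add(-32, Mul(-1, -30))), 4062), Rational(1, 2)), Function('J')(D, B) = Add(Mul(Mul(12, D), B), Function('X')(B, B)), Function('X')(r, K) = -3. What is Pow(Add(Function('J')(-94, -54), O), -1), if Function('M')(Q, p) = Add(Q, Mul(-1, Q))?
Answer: Add(Rational(20303, 1236634073), Mul(Rational(-1, 3709902219), Pow(4062, Rational(1, 2)))) ≈ 1.6401e-5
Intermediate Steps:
Function('M')(Q, p) = 0
Function('J')(D, B) = Add(-3, Mul(12, B, D)) (Function('J')(D, B) = Add(Mul(Mul(12, D), B), -3) = Add(Mul(12, B, D), -3) = Add(-3, Mul(12, B, D)))
O = Pow(4062, Rational(1, 2)) (O = Pow(Add(0, 4062), Rational(1, 2)) = Pow(4062, Rational(1, 2)) ≈ 63.734)
Pow(Add(Function('J')(-94, -54), O), -1) = Pow(Add(Add(-3, Mul(12, -54, -94)), Pow(4062, Rational(1, 2))), -1) = Pow(Add(Add(-3, 60912), Pow(4062, Rational(1, 2))), -1) = Pow(Add(60909, Pow(4062, Rational(1, 2))), -1)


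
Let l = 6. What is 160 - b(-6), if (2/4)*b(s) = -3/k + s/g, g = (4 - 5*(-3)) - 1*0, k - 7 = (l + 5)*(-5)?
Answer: 24397/152 ≈ 160.51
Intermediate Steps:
k = -48 (k = 7 + (6 + 5)*(-5) = 7 + 11*(-5) = 7 - 55 = -48)
g = 19 (g = (4 + 15) + 0 = 19 + 0 = 19)
b(s) = ⅛ + 2*s/19 (b(s) = 2*(-3/(-48) + s/19) = 2*(-3*(-1/48) + s*(1/19)) = 2*(1/16 + s/19) = ⅛ + 2*s/19)
160 - b(-6) = 160 - (⅛ + (2/19)*(-6)) = 160 - (⅛ - 12/19) = 160 - 1*(-77/152) = 160 + 77/152 = 24397/152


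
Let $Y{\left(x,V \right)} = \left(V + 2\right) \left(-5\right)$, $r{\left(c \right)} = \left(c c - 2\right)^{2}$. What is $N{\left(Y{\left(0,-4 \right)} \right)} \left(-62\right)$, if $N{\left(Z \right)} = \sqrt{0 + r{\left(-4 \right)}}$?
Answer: $-868$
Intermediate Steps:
$r{\left(c \right)} = \left(-2 + c^{2}\right)^{2}$ ($r{\left(c \right)} = \left(c^{2} - 2\right)^{2} = \left(-2 + c^{2}\right)^{2}$)
$Y{\left(x,V \right)} = -10 - 5 V$ ($Y{\left(x,V \right)} = \left(2 + V\right) \left(-5\right) = -10 - 5 V$)
$N{\left(Z \right)} = 14$ ($N{\left(Z \right)} = \sqrt{0 + \left(-2 + \left(-4\right)^{2}\right)^{2}} = \sqrt{0 + \left(-2 + 16\right)^{2}} = \sqrt{0 + 14^{2}} = \sqrt{0 + 196} = \sqrt{196} = 14$)
$N{\left(Y{\left(0,-4 \right)} \right)} \left(-62\right) = 14 \left(-62\right) = -868$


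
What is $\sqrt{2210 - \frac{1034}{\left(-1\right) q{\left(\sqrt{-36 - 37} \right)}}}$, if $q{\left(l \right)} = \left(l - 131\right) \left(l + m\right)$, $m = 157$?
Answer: $\sqrt{\frac{22806683 - 28730 i \sqrt{73}}{10320 - 13 i \sqrt{73}}} \approx 47.01 - 8.0 \cdot 10^{-6} i$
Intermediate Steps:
$q{\left(l \right)} = \left(-131 + l\right) \left(157 + l\right)$ ($q{\left(l \right)} = \left(l - 131\right) \left(l + 157\right) = \left(-131 + l\right) \left(157 + l\right)$)
$\sqrt{2210 - \frac{1034}{\left(-1\right) q{\left(\sqrt{-36 - 37} \right)}}} = \sqrt{2210 - \frac{1034}{\left(-1\right) \left(-20567 + \left(\sqrt{-36 - 37}\right)^{2} + 26 \sqrt{-36 - 37}\right)}} = \sqrt{2210 - \frac{1034}{\left(-1\right) \left(-20567 + \left(\sqrt{-73}\right)^{2} + 26 \sqrt{-73}\right)}} = \sqrt{2210 - \frac{1034}{\left(-1\right) \left(-20567 + \left(i \sqrt{73}\right)^{2} + 26 i \sqrt{73}\right)}} = \sqrt{2210 - \frac{1034}{\left(-1\right) \left(-20567 - 73 + 26 i \sqrt{73}\right)}} = \sqrt{2210 - \frac{1034}{\left(-1\right) \left(-20640 + 26 i \sqrt{73}\right)}} = \sqrt{2210 - \frac{1034}{20640 - 26 i \sqrt{73}}}$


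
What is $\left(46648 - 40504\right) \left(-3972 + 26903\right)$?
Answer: $140888064$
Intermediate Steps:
$\left(46648 - 40504\right) \left(-3972 + 26903\right) = 6144 \cdot 22931 = 140888064$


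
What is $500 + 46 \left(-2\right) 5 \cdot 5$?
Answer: $-1800$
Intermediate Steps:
$500 + 46 \left(-2\right) 5 \cdot 5 = 500 + 46 \left(\left(-10\right) 5\right) = 500 + 46 \left(-50\right) = 500 - 2300 = -1800$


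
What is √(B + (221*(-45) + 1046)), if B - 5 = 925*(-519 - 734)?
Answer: I*√1167919 ≈ 1080.7*I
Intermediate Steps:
B = -1159020 (B = 5 + 925*(-519 - 734) = 5 + 925*(-1253) = 5 - 1159025 = -1159020)
√(B + (221*(-45) + 1046)) = √(-1159020 + (221*(-45) + 1046)) = √(-1159020 + (-9945 + 1046)) = √(-1159020 - 8899) = √(-1167919) = I*√1167919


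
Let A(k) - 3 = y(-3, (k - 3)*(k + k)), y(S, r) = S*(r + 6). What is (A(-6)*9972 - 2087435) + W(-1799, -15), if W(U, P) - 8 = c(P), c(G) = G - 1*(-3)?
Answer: -5467947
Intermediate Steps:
c(G) = 3 + G (c(G) = G + 3 = 3 + G)
y(S, r) = S*(6 + r)
W(U, P) = 11 + P (W(U, P) = 8 + (3 + P) = 11 + P)
A(k) = -15 - 6*k*(-3 + k) (A(k) = 3 - 3*(6 + (k - 3)*(k + k)) = 3 - 3*(6 + (-3 + k)*(2*k)) = 3 - 3*(6 + 2*k*(-3 + k)) = 3 + (-18 - 6*k*(-3 + k)) = -15 - 6*k*(-3 + k))
(A(-6)*9972 - 2087435) + W(-1799, -15) = ((-15 - 6*(-6)² + 18*(-6))*9972 - 2087435) + (11 - 15) = ((-15 - 6*36 - 108)*9972 - 2087435) - 4 = ((-15 - 216 - 108)*9972 - 2087435) - 4 = (-339*9972 - 2087435) - 4 = (-3380508 - 2087435) - 4 = -5467943 - 4 = -5467947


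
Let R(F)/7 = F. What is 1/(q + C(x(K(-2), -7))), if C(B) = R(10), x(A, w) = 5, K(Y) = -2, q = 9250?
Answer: 1/9320 ≈ 0.00010730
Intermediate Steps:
R(F) = 7*F
C(B) = 70 (C(B) = 7*10 = 70)
1/(q + C(x(K(-2), -7))) = 1/(9250 + 70) = 1/9320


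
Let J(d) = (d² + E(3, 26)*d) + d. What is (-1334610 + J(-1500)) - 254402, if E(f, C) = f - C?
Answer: 693988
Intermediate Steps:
J(d) = d² - 22*d (J(d) = (d² + (3 - 1*26)*d) + d = (d² + (3 - 26)*d) + d = (d² - 23*d) + d = d² - 22*d)
(-1334610 + J(-1500)) - 254402 = (-1334610 - 1500*(-22 - 1500)) - 254402 = (-1334610 - 1500*(-1522)) - 254402 = (-1334610 + 2283000) - 254402 = 948390 - 254402 = 693988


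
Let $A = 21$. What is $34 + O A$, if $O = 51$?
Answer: $1105$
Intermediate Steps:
$34 + O A = 34 + 51 \cdot 21 = 34 + 1071 = 1105$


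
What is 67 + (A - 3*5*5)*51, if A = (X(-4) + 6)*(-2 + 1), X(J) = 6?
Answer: -4370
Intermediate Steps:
A = -12 (A = (6 + 6)*(-2 + 1) = 12*(-1) = -12)
67 + (A - 3*5*5)*51 = 67 + (-12 - 3*5*5)*51 = 67 + (-12 - 15*5)*51 = 67 + (-12 - 75)*51 = 67 - 87*51 = 67 - 4437 = -4370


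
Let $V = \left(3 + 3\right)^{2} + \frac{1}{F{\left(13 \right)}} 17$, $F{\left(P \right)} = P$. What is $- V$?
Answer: $- \frac{485}{13} \approx -37.308$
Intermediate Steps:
$V = \frac{485}{13}$ ($V = \left(3 + 3\right)^{2} + \frac{1}{13} \cdot 17 = 6^{2} + \frac{1}{13} \cdot 17 = 36 + \frac{17}{13} = \frac{485}{13} \approx 37.308$)
$- V = \left(-1\right) \frac{485}{13} = - \frac{485}{13}$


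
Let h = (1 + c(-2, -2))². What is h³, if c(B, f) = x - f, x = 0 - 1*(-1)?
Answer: 4096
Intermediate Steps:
x = 1 (x = 0 + 1 = 1)
c(B, f) = 1 - f
h = 16 (h = (1 + (1 - 1*(-2)))² = (1 + (1 + 2))² = (1 + 3)² = 4² = 16)
h³ = 16³ = 4096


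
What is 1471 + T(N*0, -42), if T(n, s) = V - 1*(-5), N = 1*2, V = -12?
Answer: 1464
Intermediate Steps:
N = 2
T(n, s) = -7 (T(n, s) = -12 - 1*(-5) = -12 + 5 = -7)
1471 + T(N*0, -42) = 1471 - 7 = 1464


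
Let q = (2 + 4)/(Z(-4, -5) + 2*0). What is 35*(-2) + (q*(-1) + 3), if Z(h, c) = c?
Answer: -329/5 ≈ -65.800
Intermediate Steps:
q = -6/5 (q = (2 + 4)/(-5 + 2*0) = 6/(-5 + 0) = 6/(-5) = 6*(-1/5) = -6/5 ≈ -1.2000)
35*(-2) + (q*(-1) + 3) = 35*(-2) + (-6/5*(-1) + 3) = -70 + (6/5 + 3) = -70 + 21/5 = -329/5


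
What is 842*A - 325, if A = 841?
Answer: 707797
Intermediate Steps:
842*A - 325 = 842*841 - 325 = 708122 - 325 = 707797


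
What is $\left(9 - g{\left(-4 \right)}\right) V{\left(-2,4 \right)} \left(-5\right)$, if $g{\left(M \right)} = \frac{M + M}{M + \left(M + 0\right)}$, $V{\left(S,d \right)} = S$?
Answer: $80$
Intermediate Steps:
$g{\left(M \right)} = 1$ ($g{\left(M \right)} = \frac{2 M}{M + M} = \frac{2 M}{2 M} = 2 M \frac{1}{2 M} = 1$)
$\left(9 - g{\left(-4 \right)}\right) V{\left(-2,4 \right)} \left(-5\right) = \left(9 - 1\right) \left(-2\right) \left(-5\right) = 8 \left(-2\right) \left(-5\right) = \left(-16\right) \left(-5\right) = 80$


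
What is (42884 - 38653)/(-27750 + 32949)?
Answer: 4231/5199 ≈ 0.81381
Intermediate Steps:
(42884 - 38653)/(-27750 + 32949) = 4231/5199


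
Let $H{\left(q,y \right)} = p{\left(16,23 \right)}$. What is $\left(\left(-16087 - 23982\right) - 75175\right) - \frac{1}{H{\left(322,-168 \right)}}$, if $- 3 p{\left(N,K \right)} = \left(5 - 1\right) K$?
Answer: $- \frac{10602445}{92} \approx -1.1524 \cdot 10^{5}$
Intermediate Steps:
$p{\left(N,K \right)} = - \frac{4 K}{3}$ ($p{\left(N,K \right)} = - \frac{\left(5 - 1\right) K}{3} = - \frac{4 K}{3}$)
$H{\left(q,y \right)} = - \frac{92}{3}$ ($H{\left(q,y \right)} = \left(- \frac{4}{3}\right) 23 = - \frac{92}{3}$)
$\left(\left(-16087 - 23982\right) - 75175\right) - \frac{1}{H{\left(322,-168 \right)}} = \left(\left(-16087 - 23982\right) - 75175\right) - \frac{1}{- \frac{92}{3}} = \left(-40069 - 75175\right) - - \frac{3}{92} = -115244 + \frac{3}{92} = - \frac{10602445}{92}$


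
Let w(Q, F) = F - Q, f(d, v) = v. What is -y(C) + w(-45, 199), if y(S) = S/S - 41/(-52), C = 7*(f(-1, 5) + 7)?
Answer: 12595/52 ≈ 242.21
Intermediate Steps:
C = 84 (C = 7*(5 + 7) = 7*12 = 84)
y(S) = 93/52 (y(S) = 1 - 41*(-1/52) = 1 + 41/52 = 93/52)
-y(C) + w(-45, 199) = -1*93/52 + (199 - 1*(-45)) = -93/52 + (199 + 45) = -93/52 + 244 = 12595/52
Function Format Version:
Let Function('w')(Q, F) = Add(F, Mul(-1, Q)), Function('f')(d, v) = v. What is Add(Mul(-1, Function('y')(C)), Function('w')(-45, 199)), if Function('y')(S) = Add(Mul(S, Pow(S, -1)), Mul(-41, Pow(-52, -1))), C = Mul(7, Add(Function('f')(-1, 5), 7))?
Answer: Rational(12595, 52) ≈ 242.21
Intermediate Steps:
C = 84 (C = Mul(7, Add(5, 7)) = Mul(7, 12) = 84)
Function('y')(S) = Rational(93, 52) (Function('y')(S) = Add(1, Mul(-41, Rational(-1, 52))) = Add(1, Rational(41, 52)) = Rational(93, 52))
Add(Mul(-1, Function('y')(C)), Function('w')(-45, 199)) = Add(Mul(-1, Rational(93, 52)), Add(199, Mul(-1, -45))) = Add(Rational(-93, 52), Add(199, 45)) = Add(Rational(-93, 52), 244) = Rational(12595, 52)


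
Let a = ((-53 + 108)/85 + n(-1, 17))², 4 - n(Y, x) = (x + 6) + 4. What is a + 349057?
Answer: 101021873/289 ≈ 3.4956e+5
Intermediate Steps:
n(Y, x) = -6 - x (n(Y, x) = 4 - ((x + 6) + 4) = 4 - ((6 + x) + 4) = 4 - (10 + x) = 4 + (-10 - x) = -6 - x)
a = 144400/289 (a = ((-53 + 108)/85 + (-6 - 1*17))² = (55*(1/85) + (-6 - 17))² = (11/17 - 23)² = (-380/17)² = 144400/289 ≈ 499.65)
a + 349057 = 144400/289 + 349057 = 101021873/289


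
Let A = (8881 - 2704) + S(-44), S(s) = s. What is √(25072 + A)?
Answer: 79*√5 ≈ 176.65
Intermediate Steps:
A = 6133 (A = (8881 - 2704) - 44 = 6177 - 44 = 6133)
√(25072 + A) = √(25072 + 6133) = √31205 = 79*√5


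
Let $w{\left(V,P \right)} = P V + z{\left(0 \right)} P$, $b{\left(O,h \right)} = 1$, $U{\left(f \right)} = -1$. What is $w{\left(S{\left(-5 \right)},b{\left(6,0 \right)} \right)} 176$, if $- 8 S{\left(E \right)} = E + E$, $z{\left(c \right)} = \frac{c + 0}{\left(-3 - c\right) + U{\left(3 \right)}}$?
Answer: $220$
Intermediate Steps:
$z{\left(c \right)} = \frac{c}{-4 - c}$ ($z{\left(c \right)} = \frac{c + 0}{\left(-3 - c\right) - 1} = \frac{c}{-4 - c}$)
$S{\left(E \right)} = - \frac{E}{4}$ ($S{\left(E \right)} = - \frac{E + E}{8} = - \frac{2 E}{8} = - \frac{E}{4}$)
$w{\left(V,P \right)} = P V$ ($w{\left(V,P \right)} = P V + \left(-1\right) 0 \frac{1}{4 + 0} P = P V + \left(-1\right) 0 \cdot \frac{1}{4} P = P V + 0 P = P V + 0 = P V$)
$w{\left(S{\left(-5 \right)},b{\left(6,0 \right)} \right)} 176 = 1 \left(\left(- \frac{1}{4}\right) \left(-5\right)\right) 176 = 1 \cdot \frac{5}{4} \cdot 176 = \frac{5}{4} \cdot 176 = 220$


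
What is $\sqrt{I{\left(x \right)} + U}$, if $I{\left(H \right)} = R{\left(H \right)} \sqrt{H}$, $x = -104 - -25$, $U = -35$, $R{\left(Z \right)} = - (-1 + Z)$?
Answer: $\sqrt{-35 + 80 i \sqrt{79}} \approx 18.397 + 19.325 i$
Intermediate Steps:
$R{\left(Z \right)} = 1 - Z$
$x = -79$ ($x = -104 + 25 = -79$)
$I{\left(H \right)} = \sqrt{H} \left(1 - H\right)$ ($I{\left(H \right)} = \left(1 - H\right) \sqrt{H} = \sqrt{H} \left(1 - H\right)$)
$\sqrt{I{\left(x \right)} + U} = \sqrt{\sqrt{-79} \left(1 - -79\right) - 35} = \sqrt{i \sqrt{79} \left(1 + 79\right) - 35} = \sqrt{i \sqrt{79} \cdot 80 - 35} = \sqrt{80 i \sqrt{79} - 35} = \sqrt{-35 + 80 i \sqrt{79}}$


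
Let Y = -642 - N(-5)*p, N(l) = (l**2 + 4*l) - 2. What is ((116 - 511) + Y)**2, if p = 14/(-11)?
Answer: 129163225/121 ≈ 1.0675e+6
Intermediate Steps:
N(l) = -2 + l**2 + 4*l
p = -14/11 (p = 14*(-1/11) = -14/11 ≈ -1.2727)
Y = -7020/11 (Y = -642 - (-2 + (-5)**2 + 4*(-5))*(-14)/11 = -642 - (-2 + 25 - 20)*(-14)/11 = -642 - 3*(-14)/11 = -642 - 1*(-42/11) = -642 + 42/11 = -7020/11 ≈ -638.18)
((116 - 511) + Y)**2 = ((116 - 511) - 7020/11)**2 = (-395 - 7020/11)**2 = (-11365/11)**2 = 129163225/121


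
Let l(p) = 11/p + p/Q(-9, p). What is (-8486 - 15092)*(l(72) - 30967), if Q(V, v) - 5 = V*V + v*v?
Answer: 69260701119107/94860 ≈ 7.3014e+8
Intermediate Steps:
Q(V, v) = 5 + V² + v² (Q(V, v) = 5 + (V*V + v*v) = 5 + (V² + v²) = 5 + V² + v²)
l(p) = 11/p + p/(86 + p²) (l(p) = 11/p + p/(5 + (-9)² + p²) = 11/p + p/(5 + 81 + p²) = 11/p + p/(86 + p²))
(-8486 - 15092)*(l(72) - 30967) = (-8486 - 15092)*(2*(473 + 6*72²)/(72*(86 + 72²)) - 30967) = -23578*(2*(1/72)*(473 + 6*5184)/(86 + 5184) - 30967) = -23578*(2*(1/72)*(473 + 31104)/5270 - 30967) = -23578*(2*(1/72)*(1/5270)*31577 - 30967) = -23578*(31577/189720 - 30967) = -23578*(-5875027663/189720) = 69260701119107/94860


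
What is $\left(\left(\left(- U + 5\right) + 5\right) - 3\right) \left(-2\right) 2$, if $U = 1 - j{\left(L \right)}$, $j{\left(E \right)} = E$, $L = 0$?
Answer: $-24$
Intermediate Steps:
$U = 1$ ($U = 1 - 0 = 1 + 0 = 1$)
$\left(\left(\left(- U + 5\right) + 5\right) - 3\right) \left(-2\right) 2 = \left(\left(\left(\left(-1\right) 1 + 5\right) + 5\right) - 3\right) \left(-2\right) 2 = \left(\left(\left(-1 + 5\right) + 5\right) - 3\right) \left(-2\right) 2 = \left(\left(4 + 5\right) - 3\right) \left(-2\right) 2 = \left(9 - 3\right) \left(-2\right) 2 = 6 \left(-2\right) 2 = \left(-12\right) 2 = -24$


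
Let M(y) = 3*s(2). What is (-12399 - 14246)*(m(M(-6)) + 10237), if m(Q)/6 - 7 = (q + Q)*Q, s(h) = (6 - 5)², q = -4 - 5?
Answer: -271006295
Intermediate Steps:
q = -9
s(h) = 1 (s(h) = 1² = 1)
M(y) = 3 (M(y) = 3*1 = 3)
m(Q) = 42 + 6*Q*(-9 + Q) (m(Q) = 42 + 6*((-9 + Q)*Q) = 42 + 6*(Q*(-9 + Q)) = 42 + 6*Q*(-9 + Q))
(-12399 - 14246)*(m(M(-6)) + 10237) = (-12399 - 14246)*((42 - 54*3 + 6*3²) + 10237) = -26645*((42 - 162 + 6*9) + 10237) = -26645*((42 - 162 + 54) + 10237) = -26645*(-66 + 10237) = -26645*10171 = -271006295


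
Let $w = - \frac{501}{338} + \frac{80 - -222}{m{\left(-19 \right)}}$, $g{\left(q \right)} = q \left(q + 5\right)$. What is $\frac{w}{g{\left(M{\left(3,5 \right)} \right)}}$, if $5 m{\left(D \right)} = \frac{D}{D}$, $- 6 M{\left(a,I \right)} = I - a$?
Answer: $- \frac{4588911}{4732} \approx -969.76$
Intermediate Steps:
$M{\left(a,I \right)} = - \frac{I}{6} + \frac{a}{6}$ ($M{\left(a,I \right)} = - \frac{I - a}{6} = - \frac{I}{6} + \frac{a}{6}$)
$m{\left(D \right)} = \frac{1}{5}$ ($m{\left(D \right)} = \frac{D \frac{1}{D}}{5} = \frac{1}{5} \cdot 1 = \frac{1}{5}$)
$g{\left(q \right)} = q \left(5 + q\right)$
$w = \frac{509879}{338}$ ($w = - \frac{501}{338} + \left(80 - -222\right) \frac{1}{\frac{1}{5}} = \left(-501\right) \frac{1}{338} + \left(80 + 222\right) 5 = - \frac{501}{338} + 302 \cdot 5 = - \frac{501}{338} + 1510 = \frac{509879}{338} \approx 1508.5$)
$\frac{w}{g{\left(M{\left(3,5 \right)} \right)}} = \frac{509879}{338 \left(\left(- \frac{1}{6}\right) 5 + \frac{1}{6} \cdot 3\right) \left(5 + \left(\left(- \frac{1}{6}\right) 5 + \frac{1}{6} \cdot 3\right)\right)} = \frac{509879}{338 \left(- \frac{5}{6} + \frac{1}{2}\right) \left(5 + \left(- \frac{5}{6} + \frac{1}{2}\right)\right)} = \frac{509879}{338 \left(- \frac{5 - \frac{1}{3}}{3}\right)} = \frac{509879}{338 \left(\left(- \frac{1}{3}\right) \frac{14}{3}\right)} = \frac{509879}{338 \left(- \frac{14}{9}\right)} = \frac{509879}{338} \left(- \frac{9}{14}\right) = - \frac{4588911}{4732}$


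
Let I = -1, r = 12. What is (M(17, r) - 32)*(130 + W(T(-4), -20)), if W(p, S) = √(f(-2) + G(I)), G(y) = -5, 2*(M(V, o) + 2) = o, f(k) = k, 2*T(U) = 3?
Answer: -3640 - 28*I*√7 ≈ -3640.0 - 74.081*I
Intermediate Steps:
T(U) = 3/2 (T(U) = (½)*3 = 3/2)
M(V, o) = -2 + o/2
W(p, S) = I*√7 (W(p, S) = √(-2 - 5) = √(-7) = I*√7)
(M(17, r) - 32)*(130 + W(T(-4), -20)) = ((-2 + (½)*12) - 32)*(130 + I*√7) = ((-2 + 6) - 32)*(130 + I*√7) = (4 - 32)*(130 + I*√7) = -28*(130 + I*√7) = -3640 - 28*I*√7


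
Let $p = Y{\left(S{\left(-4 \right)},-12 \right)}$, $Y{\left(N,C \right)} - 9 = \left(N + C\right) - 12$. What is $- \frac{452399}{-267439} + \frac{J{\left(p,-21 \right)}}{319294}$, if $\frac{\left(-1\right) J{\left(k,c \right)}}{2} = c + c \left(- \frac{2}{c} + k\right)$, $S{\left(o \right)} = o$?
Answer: $\frac{72123586089}{42695834033} \approx 1.6892$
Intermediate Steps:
$Y{\left(N,C \right)} = -3 + C + N$ ($Y{\left(N,C \right)} = 9 - \left(12 - C - N\right) = 9 + \left(-12 + C + N\right) = -3 + C + N$)
$p = -19$ ($p = -3 - 12 - 4 = -19$)
$J{\left(k,c \right)} = - 2 c - 2 c \left(k - \frac{2}{c}\right)$ ($J{\left(k,c \right)} = - 2 \left(c + c \left(- \frac{2}{c} + k\right)\right) = - 2 \left(c + c \left(k - \frac{2}{c}\right)\right) = - 2 c - 2 c \left(k - \frac{2}{c}\right)$)
$- \frac{452399}{-267439} + \frac{J{\left(p,-21 \right)}}{319294} = - \frac{452399}{-267439} + \frac{4 - -42 - \left(-42\right) \left(-19\right)}{319294} = \left(-452399\right) \left(- \frac{1}{267439}\right) + \left(4 + 42 - 798\right) \frac{1}{319294} = \frac{452399}{267439} - \frac{376}{159647} = \frac{72123586089}{42695834033}$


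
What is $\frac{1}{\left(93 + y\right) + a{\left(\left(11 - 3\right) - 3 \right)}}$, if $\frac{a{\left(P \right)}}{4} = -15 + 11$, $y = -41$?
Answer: $\frac{1}{36} \approx 0.027778$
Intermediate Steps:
$a{\left(P \right)} = -16$ ($a{\left(P \right)} = 4 \left(-15 + 11\right) = 4 \left(-4\right) = -16$)
$\frac{1}{\left(93 + y\right) + a{\left(\left(11 - 3\right) - 3 \right)}} = \frac{1}{\left(93 - 41\right) - 16} = \frac{1}{52 - 16} = \frac{1}{36}$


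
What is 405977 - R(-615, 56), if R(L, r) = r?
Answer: 405921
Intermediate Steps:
405977 - R(-615, 56) = 405977 - 1*56 = 405977 - 56 = 405921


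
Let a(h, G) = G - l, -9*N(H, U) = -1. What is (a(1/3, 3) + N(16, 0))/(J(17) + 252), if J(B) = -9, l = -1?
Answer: 37/2187 ≈ 0.016918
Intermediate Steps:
N(H, U) = ⅑ (N(H, U) = -⅑*(-1) = ⅑)
a(h, G) = 1 + G (a(h, G) = G - 1*(-1) = G + 1 = 1 + G)
(a(1/3, 3) + N(16, 0))/(J(17) + 252) = ((1 + 3) + ⅑)/(-9 + 252) = (4 + ⅑)/243 = (37/9)*(1/243) = 37/2187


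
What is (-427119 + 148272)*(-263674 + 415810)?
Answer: -42422667192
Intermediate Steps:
(-427119 + 148272)*(-263674 + 415810) = -278847*152136 = -42422667192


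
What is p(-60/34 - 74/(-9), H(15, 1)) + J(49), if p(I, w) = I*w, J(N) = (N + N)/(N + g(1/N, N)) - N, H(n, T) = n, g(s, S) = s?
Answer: 3054092/61251 ≈ 49.862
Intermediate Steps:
J(N) = -N + 2*N/(N + 1/N) (J(N) = (N + N)/(N + 1/N) - N = (2*N)/(N + 1/N) - N = 2*N/(N + 1/N) - N = -N + 2*N/(N + 1/N))
p(-60/34 - 74/(-9), H(15, 1)) + J(49) = (-60/34 - 74/(-9))*15 - 1*49*(1 + 49*(-2 + 49))/(1 + 49²) = (-60*1/34 - 74*(-⅑))*15 - 1*49*(1 + 49*47)/(1 + 2401) = (-30/17 + 74/9)*15 - 1*49*(1 + 2303)/2402 = (988/153)*15 - 1*49*1/2402*2304 = 4940/51 - 56448/1201 = 3054092/61251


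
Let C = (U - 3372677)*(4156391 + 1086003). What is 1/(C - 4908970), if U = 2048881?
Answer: -1/6939865116594 ≈ -1.4410e-13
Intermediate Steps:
C = -6939860207624 (C = (2048881 - 3372677)*(4156391 + 1086003) = -1323796*5242394 = -6939860207624)
1/(C - 4908970) = 1/(-6939860207624 - 4908970) = 1/(-6939865116594) = -1/6939865116594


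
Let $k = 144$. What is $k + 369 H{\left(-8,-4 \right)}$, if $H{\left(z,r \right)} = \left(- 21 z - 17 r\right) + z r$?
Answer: $99036$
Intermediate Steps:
$H{\left(z,r \right)} = - 21 z - 17 r + r z$ ($H{\left(z,r \right)} = \left(- 21 z - 17 r\right) + r z = - 21 z - 17 r + r z$)
$k + 369 H{\left(-8,-4 \right)} = 144 + 369 \left(\left(-21\right) \left(-8\right) - -68 - -32\right) = 144 + 369 \left(168 + 68 + 32\right) = 144 + 369 \cdot 268 = 144 + 98892 = 99036$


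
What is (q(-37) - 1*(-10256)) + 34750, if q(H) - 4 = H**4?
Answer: 1919171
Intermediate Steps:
q(H) = 4 + H**4
(q(-37) - 1*(-10256)) + 34750 = ((4 + (-37)**4) - 1*(-10256)) + 34750 = ((4 + 1874161) + 10256) + 34750 = (1874165 + 10256) + 34750 = 1884421 + 34750 = 1919171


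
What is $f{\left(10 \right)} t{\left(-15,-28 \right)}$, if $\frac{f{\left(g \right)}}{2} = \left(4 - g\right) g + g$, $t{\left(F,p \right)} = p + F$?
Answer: $4300$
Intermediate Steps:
$t{\left(F,p \right)} = F + p$
$f{\left(g \right)} = 2 g + 2 g \left(4 - g\right)$ ($f{\left(g \right)} = 2 \left(\left(4 - g\right) g + g\right) = 2 \left(g \left(4 - g\right) + g\right) = 2 \left(g + g \left(4 - g\right)\right) = 2 g + 2 g \left(4 - g\right)$)
$f{\left(10 \right)} t{\left(-15,-28 \right)} = 2 \cdot 10 \left(5 - 10\right) \left(-15 - 28\right) = 2 \cdot 10 \left(5 - 10\right) \left(-43\right) = 2 \cdot 10 \left(-5\right) \left(-43\right) = \left(-100\right) \left(-43\right) = 4300$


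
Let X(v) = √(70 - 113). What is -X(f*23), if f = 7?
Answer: -I*√43 ≈ -6.5574*I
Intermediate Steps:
X(v) = I*√43 (X(v) = √(-43) = I*√43)
-X(f*23) = -I*√43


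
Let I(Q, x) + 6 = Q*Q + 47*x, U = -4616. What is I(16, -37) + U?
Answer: -6105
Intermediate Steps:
I(Q, x) = -6 + Q² + 47*x (I(Q, x) = -6 + (Q*Q + 47*x) = -6 + (Q² + 47*x) = -6 + Q² + 47*x)
I(16, -37) + U = (-6 + 16² + 47*(-37)) - 4616 = (-6 + 256 - 1739) - 4616 = -1489 - 4616 = -6105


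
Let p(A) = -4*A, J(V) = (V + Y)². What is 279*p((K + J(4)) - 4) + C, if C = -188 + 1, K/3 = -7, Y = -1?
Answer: 17669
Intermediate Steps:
K = -21 (K = 3*(-7) = -21)
C = -187
J(V) = (-1 + V)² (J(V) = (V - 1)² = (-1 + V)²)
279*p((K + J(4)) - 4) + C = 279*(-4*((-21 + (-1 + 4)²) - 4)) - 187 = 279*(-4*((-21 + 3²) - 4)) - 187 = 279*(-4*((-21 + 9) - 4)) - 187 = 279*(-4*(-12 - 4)) - 187 = 279*(-4*(-16)) - 187 = 279*64 - 187 = 17856 - 187 = 17669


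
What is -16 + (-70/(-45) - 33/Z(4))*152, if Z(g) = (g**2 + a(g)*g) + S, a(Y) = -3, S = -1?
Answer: -13064/9 ≈ -1451.6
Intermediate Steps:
Z(g) = -1 + g**2 - 3*g (Z(g) = (g**2 - 3*g) - 1 = -1 + g**2 - 3*g)
-16 + (-70/(-45) - 33/Z(4))*152 = -16 + (-70/(-45) - 33/(-1 + 4**2 - 3*4))*152 = -16 + (-70*(-1/45) - 33/(-1 + 16 - 12))*152 = -16 + (14/9 - 33/3)*152 = -16 + (14/9 - 33*1/3)*152 = -16 + (14/9 - 11)*152 = -16 - 85/9*152 = -16 - 12920/9 = -13064/9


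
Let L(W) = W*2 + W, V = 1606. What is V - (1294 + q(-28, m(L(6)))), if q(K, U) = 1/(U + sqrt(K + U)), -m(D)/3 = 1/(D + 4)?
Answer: 4251690/13627 + 22*I*sqrt(13618)/13627 ≈ 312.0 + 0.1884*I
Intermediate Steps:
L(W) = 3*W (L(W) = 2*W + W = 3*W)
m(D) = -3/(4 + D) (m(D) = -3/(D + 4) = -3/(4 + D))
V - (1294 + q(-28, m(L(6)))) = 1606 - (1294 + 1/(-3/(4 + 3*6) + sqrt(-28 - 3/(4 + 3*6)))) = 1606 - (1294 + 1/(-3/(4 + 18) + sqrt(-28 - 3/(4 + 18)))) = 1606 - (1294 + 1/(-3/22 + sqrt(-28 - 3/22))) = 1606 - (1294 + 1/(-3/22 + sqrt(-619/22))) = 1606 - (1294 + 1/(-3/22 + I*sqrt(13618)/22)) = 1606 + (-1294 - 1/(-3/22 + I*sqrt(13618)/22)) = 312 - 1/(-3/22 + I*sqrt(13618)/22)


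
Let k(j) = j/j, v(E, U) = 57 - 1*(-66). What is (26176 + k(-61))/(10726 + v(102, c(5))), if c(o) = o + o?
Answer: 26177/10849 ≈ 2.4128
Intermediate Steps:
c(o) = 2*o
v(E, U) = 123 (v(E, U) = 57 + 66 = 123)
k(j) = 1
(26176 + k(-61))/(10726 + v(102, c(5))) = (26176 + 1)/(10726 + 123) = 26177/10849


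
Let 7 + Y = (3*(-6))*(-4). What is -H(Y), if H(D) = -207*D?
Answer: 13455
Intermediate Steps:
Y = 65 (Y = -7 + (3*(-6))*(-4) = -7 - 18*(-4) = -7 + 72 = 65)
-H(Y) = -(-207)*65 = -1*(-13455) = 13455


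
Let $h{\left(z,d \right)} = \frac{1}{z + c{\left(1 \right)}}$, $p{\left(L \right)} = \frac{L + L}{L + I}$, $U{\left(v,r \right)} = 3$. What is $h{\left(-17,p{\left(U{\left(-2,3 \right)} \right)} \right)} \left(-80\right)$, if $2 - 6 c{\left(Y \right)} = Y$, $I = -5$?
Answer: $\frac{480}{101} \approx 4.7525$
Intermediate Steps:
$c{\left(Y \right)} = \frac{1}{3} - \frac{Y}{6}$
$p{\left(L \right)} = \frac{2 L}{-5 + L}$ ($p{\left(L \right)} = \frac{L + L}{L - 5} = \frac{2 L}{-5 + L}$)
$h{\left(z,d \right)} = \frac{1}{\frac{1}{6} + z}$ ($h{\left(z,d \right)} = \frac{1}{z + \left(\frac{1}{3} - \frac{1}{6}\right)} = \frac{1}{z + \frac{1}{6}} = \frac{1}{\frac{1}{6} + z}$)
$h{\left(-17,p{\left(U{\left(-2,3 \right)} \right)} \right)} \left(-80\right) = \frac{6}{1 + 6 \left(-17\right)} \left(-80\right) = \frac{6}{1 - 102} \left(-80\right) = \frac{6}{-101} \left(-80\right) = 6 \left(- \frac{1}{101}\right) \left(-80\right) = \left(- \frac{6}{101}\right) \left(-80\right) = \frac{480}{101}$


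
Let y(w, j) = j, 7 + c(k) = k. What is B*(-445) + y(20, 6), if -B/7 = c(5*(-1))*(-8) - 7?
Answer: 277241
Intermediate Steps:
c(k) = -7 + k
B = -623 (B = -7*((-7 + 5*(-1))*(-8) - 7) = -7*((-7 - 5)*(-8) - 7) = -7*(-12*(-8) - 7) = -7*(96 - 7) = -7*89 = -623)
B*(-445) + y(20, 6) = -623*(-445) + 6 = 277235 + 6 = 277241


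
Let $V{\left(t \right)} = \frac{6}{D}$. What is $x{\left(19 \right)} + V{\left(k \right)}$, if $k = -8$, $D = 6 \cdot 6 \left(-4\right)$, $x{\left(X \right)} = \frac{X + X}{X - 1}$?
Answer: $\frac{149}{72} \approx 2.0694$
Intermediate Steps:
$x{\left(X \right)} = \frac{2 X}{-1 + X}$
$D = -144$ ($D = 36 \left(-4\right) = -144$)
$V{\left(t \right)} = - \frac{1}{24}$ ($V{\left(t \right)} = \frac{6}{-144} = 6 \left(- \frac{1}{144}\right) = - \frac{1}{24}$)
$x{\left(19 \right)} + V{\left(k \right)} = 2 \cdot 19 \frac{1}{-1 + 19} - \frac{1}{24} = 2 \cdot 19 \cdot \frac{1}{18} - \frac{1}{24} = \frac{19}{9} - \frac{1}{24} = \frac{149}{72}$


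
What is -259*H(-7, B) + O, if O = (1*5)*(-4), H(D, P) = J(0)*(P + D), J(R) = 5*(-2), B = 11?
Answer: 10340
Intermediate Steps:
J(R) = -10
H(D, P) = -10*D - 10*P (H(D, P) = -10*(P + D) = -10*(D + P) = -10*D - 10*P)
O = -20 (O = 5*(-4) = -20)
-259*H(-7, B) + O = -259*(-10*(-7) - 10*11) - 20 = -259*(70 - 110) - 20 = -259*(-40) - 20 = 10360 - 20 = 10340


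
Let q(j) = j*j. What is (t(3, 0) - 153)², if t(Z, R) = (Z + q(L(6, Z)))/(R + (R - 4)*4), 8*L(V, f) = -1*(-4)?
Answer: 96138025/4096 ≈ 23471.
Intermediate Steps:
L(V, f) = ½ (L(V, f) = (-1*(-4))/8 = (⅛)*4 = ½)
q(j) = j²
t(Z, R) = (¼ + Z)/(-16 + 5*R) (t(Z, R) = (Z + (½)²)/(R + (R - 4)*4) = (Z + ¼)/(R + (-4 + R)*4) = (¼ + Z)/(R + (-16 + 4*R)) = (¼ + Z)/(-16 + 5*R))
(t(3, 0) - 153)² = ((1 + 4*3)/(4*(-16 + 5*0)) - 153)² = ((1 + 12)/(4*(-16 + 0)) - 153)² = ((¼)*13/(-16) - 153)² = ((¼)*(-1/16)*13 - 153)² = (-13/64 - 153)² = (-9805/64)² = 96138025/4096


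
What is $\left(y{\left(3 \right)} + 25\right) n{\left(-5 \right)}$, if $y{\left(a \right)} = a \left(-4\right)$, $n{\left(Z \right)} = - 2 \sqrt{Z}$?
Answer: $- 26 i \sqrt{5} \approx - 58.138 i$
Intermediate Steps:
$y{\left(a \right)} = - 4 a$
$\left(y{\left(3 \right)} + 25\right) n{\left(-5 \right)} = \left(\left(-4\right) 3 + 25\right) \left(- 2 \sqrt{-5}\right) = \left(-12 + 25\right) \left(- 2 i \sqrt{5}\right) = 13 \left(- 2 i \sqrt{5}\right) = - 26 i \sqrt{5}$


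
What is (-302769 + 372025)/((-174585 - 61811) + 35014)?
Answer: -34628/100691 ≈ -0.34390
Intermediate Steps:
(-302769 + 372025)/((-174585 - 61811) + 35014) = 69256/(-236396 + 35014) = 69256/(-201382) = 69256*(-1/201382) = -34628/100691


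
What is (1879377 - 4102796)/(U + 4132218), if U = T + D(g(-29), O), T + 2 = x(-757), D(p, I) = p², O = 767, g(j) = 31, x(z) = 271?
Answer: -202129/375768 ≈ -0.53791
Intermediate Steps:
T = 269 (T = -2 + 271 = 269)
U = 1230 (U = 269 + 31² = 269 + 961 = 1230)
(1879377 - 4102796)/(U + 4132218) = (1879377 - 4102796)/(1230 + 4132218) = -2223419/4133448 = -2223419*1/4133448 = -202129/375768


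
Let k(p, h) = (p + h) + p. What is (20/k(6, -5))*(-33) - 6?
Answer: -702/7 ≈ -100.29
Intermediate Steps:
k(p, h) = h + 2*p (k(p, h) = (h + p) + p = h + 2*p)
(20/k(6, -5))*(-33) - 6 = (20/(-5 + 2*6))*(-33) - 6 = (20/(-5 + 12))*(-33) - 6 = (20/7)*(-33) - 6 = -660/7 - 6 = -702/7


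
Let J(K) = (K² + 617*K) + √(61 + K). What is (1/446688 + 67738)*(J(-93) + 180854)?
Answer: 1998857338026445/223344 + 30257751745*I*√2/111672 ≈ 8.9497e+9 + 3.8318e+5*I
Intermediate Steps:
J(K) = K² + √(61 + K) + 617*K
(1/446688 + 67738)*(J(-93) + 180854) = (1/446688 + 67738)*(((-93)² + √(61 - 93) + 617*(-93)) + 180854) = (1/446688 + 67738)*((8649 + √(-32) - 57381) + 180854) = 30257751745*((8649 + 4*I*√2 - 57381) + 180854)/446688 = 30257751745*((-48732 + 4*I*√2) + 180854)/446688 = 30257751745*(132122 + 4*I*√2)/446688 = 1998857338026445/223344 + 30257751745*I*√2/111672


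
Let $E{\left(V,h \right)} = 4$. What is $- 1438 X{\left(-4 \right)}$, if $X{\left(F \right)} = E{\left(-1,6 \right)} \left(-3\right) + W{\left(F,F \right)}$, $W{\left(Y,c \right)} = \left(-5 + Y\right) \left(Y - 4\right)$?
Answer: $-86280$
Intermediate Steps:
$W{\left(Y,c \right)} = \left(-5 + Y\right) \left(-4 + Y\right)$
$X{\left(F \right)} = 8 + F^{2} - 9 F$ ($X{\left(F \right)} = 4 \left(-3\right) + \left(20 + F^{2} - 9 F\right) = -12 + \left(20 + F^{2} - 9 F\right) = 8 + F^{2} - 9 F$)
$- 1438 X{\left(-4 \right)} = - 1438 \left(8 + \left(-4\right)^{2} - -36\right) = - 1438 \left(8 + 16 + 36\right) = \left(-1438\right) 60 = -86280$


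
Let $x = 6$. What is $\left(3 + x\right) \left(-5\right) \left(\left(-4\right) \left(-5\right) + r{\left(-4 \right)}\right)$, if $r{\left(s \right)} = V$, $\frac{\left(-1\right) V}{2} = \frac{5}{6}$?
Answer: $-825$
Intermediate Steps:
$V = - \frac{5}{3}$ ($V = - 2 \cdot \frac{5}{6} = - 2 \cdot 5 \cdot \frac{1}{6} = \left(-2\right) \frac{5}{6} = - \frac{5}{3} \approx -1.6667$)
$r{\left(s \right)} = - \frac{5}{3}$
$\left(3 + x\right) \left(-5\right) \left(\left(-4\right) \left(-5\right) + r{\left(-4 \right)}\right) = \left(3 + 6\right) \left(-5\right) \left(\left(-4\right) \left(-5\right) - \frac{5}{3}\right) = 9 \left(-5\right) \left(20 - \frac{5}{3}\right) = \left(-45\right) \frac{55}{3} = -825$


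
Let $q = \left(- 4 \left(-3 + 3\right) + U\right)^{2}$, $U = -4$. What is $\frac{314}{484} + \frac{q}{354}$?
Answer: $\frac{29725}{42834} \approx 0.69396$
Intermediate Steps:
$q = 16$ ($q = \left(- 4 \left(-3 + 3\right) - 4\right)^{2} = \left(\left(-4\right) 0 - 4\right)^{2} = \left(0 - 4\right)^{2} = \left(-4\right)^{2} = 16$)
$\frac{314}{484} + \frac{q}{354} = \frac{314}{484} + \frac{16}{354} = 314 \cdot \frac{1}{484} + 16 \cdot \frac{1}{354} = \frac{157}{242} + \frac{8}{177} = \frac{29725}{42834}$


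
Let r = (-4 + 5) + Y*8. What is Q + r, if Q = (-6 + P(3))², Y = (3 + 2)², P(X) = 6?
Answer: 201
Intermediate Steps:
Y = 25 (Y = 5² = 25)
Q = 0 (Q = (-6 + 6)² = 0² = 0)
r = 201 (r = (-4 + 5) + 25*8 = 1 + 200 = 201)
Q + r = 0 + 201 = 201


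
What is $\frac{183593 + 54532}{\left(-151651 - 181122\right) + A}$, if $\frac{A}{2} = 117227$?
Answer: $- \frac{79375}{32773} \approx -2.422$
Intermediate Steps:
$A = 234454$ ($A = 2 \cdot 117227 = 234454$)
$\frac{183593 + 54532}{\left(-151651 - 181122\right) + A} = \frac{183593 + 54532}{\left(-151651 - 181122\right) + 234454} = \frac{238125}{\left(-151651 - 181122\right) + 234454} = \frac{238125}{-332773 + 234454} = \frac{238125}{-98319} = 238125 \left(- \frac{1}{98319}\right) = - \frac{79375}{32773}$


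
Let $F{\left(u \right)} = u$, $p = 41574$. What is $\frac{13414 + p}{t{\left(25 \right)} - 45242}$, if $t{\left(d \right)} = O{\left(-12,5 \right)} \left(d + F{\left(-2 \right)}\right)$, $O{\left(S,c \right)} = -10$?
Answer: $- \frac{13747}{11368} \approx -1.2093$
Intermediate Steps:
$t{\left(d \right)} = 20 - 10 d$ ($t{\left(d \right)} = - 10 \left(d - 2\right) = - 10 \left(-2 + d\right) = 20 - 10 d$)
$\frac{13414 + p}{t{\left(25 \right)} - 45242} = \frac{13414 + 41574}{\left(20 - 250\right) - 45242} = \frac{54988}{\left(20 - 250\right) - 45242} = \frac{54988}{-230 - 45242} = \frac{54988}{-45472} = 54988 \left(- \frac{1}{45472}\right) = - \frac{13747}{11368}$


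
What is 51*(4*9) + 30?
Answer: 1866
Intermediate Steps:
51*(4*9) + 30 = 51*36 + 30 = 1836 + 30 = 1866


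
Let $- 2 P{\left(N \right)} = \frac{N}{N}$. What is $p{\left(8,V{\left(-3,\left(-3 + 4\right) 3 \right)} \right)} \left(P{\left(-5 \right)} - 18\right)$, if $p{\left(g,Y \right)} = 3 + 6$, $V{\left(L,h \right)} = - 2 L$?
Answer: $- \frac{333}{2} \approx -166.5$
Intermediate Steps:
$p{\left(g,Y \right)} = 9$
$P{\left(N \right)} = - \frac{1}{2}$ ($P{\left(N \right)} = - \frac{N \frac{1}{N}}{2} = \left(- \frac{1}{2}\right) 1 = - \frac{1}{2}$)
$p{\left(8,V{\left(-3,\left(-3 + 4\right) 3 \right)} \right)} \left(P{\left(-5 \right)} - 18\right) = 9 \left(- \frac{1}{2} - 18\right) = 9 \left(- \frac{37}{2}\right) = - \frac{333}{2}$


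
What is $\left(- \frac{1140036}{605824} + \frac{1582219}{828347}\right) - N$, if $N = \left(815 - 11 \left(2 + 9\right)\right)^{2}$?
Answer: $- \frac{60425145090756811}{125458123232} \approx -4.8164 \cdot 10^{5}$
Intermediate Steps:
$N = 481636$ ($N = \left(815 - 121\right)^{2} = 694^{2} = 481636$)
$\left(- \frac{1140036}{605824} + \frac{1582219}{828347}\right) - N = \left(- \frac{1140036}{605824} + \frac{1582219}{828347}\right) - 481636 = \left(\left(-1140036\right) \frac{1}{605824} + 1582219 \cdot \frac{1}{828347}\right) - 481636 = \left(- \frac{285009}{151456} + \frac{1582219}{828347}\right) - 481636 = \frac{3550210741}{125458123232} - 481636 = - \frac{60425145090756811}{125458123232}$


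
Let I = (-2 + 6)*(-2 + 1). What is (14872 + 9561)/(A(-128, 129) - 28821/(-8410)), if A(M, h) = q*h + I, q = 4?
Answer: 205481530/4334741 ≈ 47.403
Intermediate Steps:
I = -4 (I = 4*(-1) = -4)
A(M, h) = -4 + 4*h (A(M, h) = 4*h - 4 = -4 + 4*h)
(14872 + 9561)/(A(-128, 129) - 28821/(-8410)) = (14872 + 9561)/((-4 + 4*129) - 28821/(-8410)) = 24433/((-4 + 516) - 28821*(-1/8410)) = 24433/(512 + 28821/8410) = 24433/(4334741/8410) = 24433*(8410/4334741) = 205481530/4334741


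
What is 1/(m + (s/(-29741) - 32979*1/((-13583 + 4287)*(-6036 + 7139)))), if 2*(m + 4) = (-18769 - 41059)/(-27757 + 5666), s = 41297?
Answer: -6736628063157328/27156776137531827 ≈ -0.24806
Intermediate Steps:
m = -58450/22091 (m = -4 + ((-18769 - 41059)/(-27757 + 5666))/2 = -4 + (-59828/(-22091))/2 = -4 + (-59828*(-1/22091))/2 = -4 + (½)*(59828/22091) = -4 + 29914/22091 = -58450/22091 ≈ -2.6459)
1/(m + (s/(-29741) - 32979*1/((-13583 + 4287)*(-6036 + 7139)))) = 1/(-58450/22091 + (41297/(-29741) - 32979*1/((-13583 + 4287)*(-6036 + 7139)))) = 1/(-58450/22091 + (41297*(-1/29741) - 32979/((-9296*1103)))) = 1/(-58450/22091 + (-41297/29741 - 32979/(-10253488))) = 1/(-58450/22091 + (-41297/29741 - 32979*(-1/10253488))) = 1/(-58450/22091 + (-41297/29741 + 32979/10253488)) = 1/(-58450/22091 - 422457465497/304948986608) = 1/(-27156776137531827/6736628063157328) = -6736628063157328/27156776137531827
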